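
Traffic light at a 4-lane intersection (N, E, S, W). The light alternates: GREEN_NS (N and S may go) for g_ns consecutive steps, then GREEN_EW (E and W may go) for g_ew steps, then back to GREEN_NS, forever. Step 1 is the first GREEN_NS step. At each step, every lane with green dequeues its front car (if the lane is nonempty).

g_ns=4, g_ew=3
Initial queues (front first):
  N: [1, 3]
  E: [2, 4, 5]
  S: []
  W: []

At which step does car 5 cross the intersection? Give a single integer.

Step 1 [NS]: N:car1-GO,E:wait,S:empty,W:wait | queues: N=1 E=3 S=0 W=0
Step 2 [NS]: N:car3-GO,E:wait,S:empty,W:wait | queues: N=0 E=3 S=0 W=0
Step 3 [NS]: N:empty,E:wait,S:empty,W:wait | queues: N=0 E=3 S=0 W=0
Step 4 [NS]: N:empty,E:wait,S:empty,W:wait | queues: N=0 E=3 S=0 W=0
Step 5 [EW]: N:wait,E:car2-GO,S:wait,W:empty | queues: N=0 E=2 S=0 W=0
Step 6 [EW]: N:wait,E:car4-GO,S:wait,W:empty | queues: N=0 E=1 S=0 W=0
Step 7 [EW]: N:wait,E:car5-GO,S:wait,W:empty | queues: N=0 E=0 S=0 W=0
Car 5 crosses at step 7

7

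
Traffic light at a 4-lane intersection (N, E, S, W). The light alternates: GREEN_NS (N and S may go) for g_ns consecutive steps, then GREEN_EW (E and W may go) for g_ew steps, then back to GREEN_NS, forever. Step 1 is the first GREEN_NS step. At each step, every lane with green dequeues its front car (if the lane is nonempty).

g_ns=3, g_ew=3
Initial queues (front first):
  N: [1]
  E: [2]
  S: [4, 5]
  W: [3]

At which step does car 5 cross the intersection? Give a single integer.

Step 1 [NS]: N:car1-GO,E:wait,S:car4-GO,W:wait | queues: N=0 E=1 S=1 W=1
Step 2 [NS]: N:empty,E:wait,S:car5-GO,W:wait | queues: N=0 E=1 S=0 W=1
Step 3 [NS]: N:empty,E:wait,S:empty,W:wait | queues: N=0 E=1 S=0 W=1
Step 4 [EW]: N:wait,E:car2-GO,S:wait,W:car3-GO | queues: N=0 E=0 S=0 W=0
Car 5 crosses at step 2

2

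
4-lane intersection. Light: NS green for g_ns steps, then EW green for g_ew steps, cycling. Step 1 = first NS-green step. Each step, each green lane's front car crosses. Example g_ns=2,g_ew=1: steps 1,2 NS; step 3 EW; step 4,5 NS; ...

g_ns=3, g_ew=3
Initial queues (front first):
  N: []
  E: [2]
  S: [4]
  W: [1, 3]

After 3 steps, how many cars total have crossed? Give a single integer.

Step 1 [NS]: N:empty,E:wait,S:car4-GO,W:wait | queues: N=0 E=1 S=0 W=2
Step 2 [NS]: N:empty,E:wait,S:empty,W:wait | queues: N=0 E=1 S=0 W=2
Step 3 [NS]: N:empty,E:wait,S:empty,W:wait | queues: N=0 E=1 S=0 W=2
Cars crossed by step 3: 1

Answer: 1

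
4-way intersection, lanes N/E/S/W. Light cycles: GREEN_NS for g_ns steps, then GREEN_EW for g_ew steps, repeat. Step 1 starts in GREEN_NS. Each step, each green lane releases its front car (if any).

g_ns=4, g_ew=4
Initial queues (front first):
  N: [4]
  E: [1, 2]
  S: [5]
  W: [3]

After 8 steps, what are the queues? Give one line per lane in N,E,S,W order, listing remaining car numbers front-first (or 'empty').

Step 1 [NS]: N:car4-GO,E:wait,S:car5-GO,W:wait | queues: N=0 E=2 S=0 W=1
Step 2 [NS]: N:empty,E:wait,S:empty,W:wait | queues: N=0 E=2 S=0 W=1
Step 3 [NS]: N:empty,E:wait,S:empty,W:wait | queues: N=0 E=2 S=0 W=1
Step 4 [NS]: N:empty,E:wait,S:empty,W:wait | queues: N=0 E=2 S=0 W=1
Step 5 [EW]: N:wait,E:car1-GO,S:wait,W:car3-GO | queues: N=0 E=1 S=0 W=0
Step 6 [EW]: N:wait,E:car2-GO,S:wait,W:empty | queues: N=0 E=0 S=0 W=0

N: empty
E: empty
S: empty
W: empty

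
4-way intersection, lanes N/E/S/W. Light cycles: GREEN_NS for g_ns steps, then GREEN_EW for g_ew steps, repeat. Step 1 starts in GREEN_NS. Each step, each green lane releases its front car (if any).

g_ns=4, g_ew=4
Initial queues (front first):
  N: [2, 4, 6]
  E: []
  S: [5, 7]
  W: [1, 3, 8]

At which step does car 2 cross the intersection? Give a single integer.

Step 1 [NS]: N:car2-GO,E:wait,S:car5-GO,W:wait | queues: N=2 E=0 S=1 W=3
Step 2 [NS]: N:car4-GO,E:wait,S:car7-GO,W:wait | queues: N=1 E=0 S=0 W=3
Step 3 [NS]: N:car6-GO,E:wait,S:empty,W:wait | queues: N=0 E=0 S=0 W=3
Step 4 [NS]: N:empty,E:wait,S:empty,W:wait | queues: N=0 E=0 S=0 W=3
Step 5 [EW]: N:wait,E:empty,S:wait,W:car1-GO | queues: N=0 E=0 S=0 W=2
Step 6 [EW]: N:wait,E:empty,S:wait,W:car3-GO | queues: N=0 E=0 S=0 W=1
Step 7 [EW]: N:wait,E:empty,S:wait,W:car8-GO | queues: N=0 E=0 S=0 W=0
Car 2 crosses at step 1

1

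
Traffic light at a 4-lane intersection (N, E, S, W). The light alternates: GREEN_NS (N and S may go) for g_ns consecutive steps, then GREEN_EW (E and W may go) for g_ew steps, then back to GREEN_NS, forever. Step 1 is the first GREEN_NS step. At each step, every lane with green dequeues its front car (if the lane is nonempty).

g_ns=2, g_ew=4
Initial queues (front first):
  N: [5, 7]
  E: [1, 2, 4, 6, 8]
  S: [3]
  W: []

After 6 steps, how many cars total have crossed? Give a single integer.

Answer: 7

Derivation:
Step 1 [NS]: N:car5-GO,E:wait,S:car3-GO,W:wait | queues: N=1 E=5 S=0 W=0
Step 2 [NS]: N:car7-GO,E:wait,S:empty,W:wait | queues: N=0 E=5 S=0 W=0
Step 3 [EW]: N:wait,E:car1-GO,S:wait,W:empty | queues: N=0 E=4 S=0 W=0
Step 4 [EW]: N:wait,E:car2-GO,S:wait,W:empty | queues: N=0 E=3 S=0 W=0
Step 5 [EW]: N:wait,E:car4-GO,S:wait,W:empty | queues: N=0 E=2 S=0 W=0
Step 6 [EW]: N:wait,E:car6-GO,S:wait,W:empty | queues: N=0 E=1 S=0 W=0
Cars crossed by step 6: 7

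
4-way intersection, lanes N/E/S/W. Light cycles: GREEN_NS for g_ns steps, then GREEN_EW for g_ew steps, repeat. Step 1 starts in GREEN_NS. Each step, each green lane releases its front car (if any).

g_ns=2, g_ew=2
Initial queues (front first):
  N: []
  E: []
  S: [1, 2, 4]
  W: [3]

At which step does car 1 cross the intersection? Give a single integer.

Step 1 [NS]: N:empty,E:wait,S:car1-GO,W:wait | queues: N=0 E=0 S=2 W=1
Step 2 [NS]: N:empty,E:wait,S:car2-GO,W:wait | queues: N=0 E=0 S=1 W=1
Step 3 [EW]: N:wait,E:empty,S:wait,W:car3-GO | queues: N=0 E=0 S=1 W=0
Step 4 [EW]: N:wait,E:empty,S:wait,W:empty | queues: N=0 E=0 S=1 W=0
Step 5 [NS]: N:empty,E:wait,S:car4-GO,W:wait | queues: N=0 E=0 S=0 W=0
Car 1 crosses at step 1

1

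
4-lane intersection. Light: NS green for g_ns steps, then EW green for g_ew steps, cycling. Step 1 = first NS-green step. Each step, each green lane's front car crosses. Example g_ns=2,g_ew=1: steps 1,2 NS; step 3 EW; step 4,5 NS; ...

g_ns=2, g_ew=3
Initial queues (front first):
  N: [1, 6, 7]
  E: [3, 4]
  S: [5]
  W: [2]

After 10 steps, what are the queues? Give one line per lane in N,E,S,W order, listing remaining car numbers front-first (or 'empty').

Step 1 [NS]: N:car1-GO,E:wait,S:car5-GO,W:wait | queues: N=2 E=2 S=0 W=1
Step 2 [NS]: N:car6-GO,E:wait,S:empty,W:wait | queues: N=1 E=2 S=0 W=1
Step 3 [EW]: N:wait,E:car3-GO,S:wait,W:car2-GO | queues: N=1 E=1 S=0 W=0
Step 4 [EW]: N:wait,E:car4-GO,S:wait,W:empty | queues: N=1 E=0 S=0 W=0
Step 5 [EW]: N:wait,E:empty,S:wait,W:empty | queues: N=1 E=0 S=0 W=0
Step 6 [NS]: N:car7-GO,E:wait,S:empty,W:wait | queues: N=0 E=0 S=0 W=0

N: empty
E: empty
S: empty
W: empty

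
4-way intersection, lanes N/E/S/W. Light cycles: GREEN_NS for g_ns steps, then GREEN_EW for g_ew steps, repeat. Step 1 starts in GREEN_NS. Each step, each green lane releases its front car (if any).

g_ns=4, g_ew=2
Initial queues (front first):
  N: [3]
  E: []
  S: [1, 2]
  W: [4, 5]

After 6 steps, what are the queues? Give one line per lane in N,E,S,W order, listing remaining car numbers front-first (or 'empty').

Step 1 [NS]: N:car3-GO,E:wait,S:car1-GO,W:wait | queues: N=0 E=0 S=1 W=2
Step 2 [NS]: N:empty,E:wait,S:car2-GO,W:wait | queues: N=0 E=0 S=0 W=2
Step 3 [NS]: N:empty,E:wait,S:empty,W:wait | queues: N=0 E=0 S=0 W=2
Step 4 [NS]: N:empty,E:wait,S:empty,W:wait | queues: N=0 E=0 S=0 W=2
Step 5 [EW]: N:wait,E:empty,S:wait,W:car4-GO | queues: N=0 E=0 S=0 W=1
Step 6 [EW]: N:wait,E:empty,S:wait,W:car5-GO | queues: N=0 E=0 S=0 W=0

N: empty
E: empty
S: empty
W: empty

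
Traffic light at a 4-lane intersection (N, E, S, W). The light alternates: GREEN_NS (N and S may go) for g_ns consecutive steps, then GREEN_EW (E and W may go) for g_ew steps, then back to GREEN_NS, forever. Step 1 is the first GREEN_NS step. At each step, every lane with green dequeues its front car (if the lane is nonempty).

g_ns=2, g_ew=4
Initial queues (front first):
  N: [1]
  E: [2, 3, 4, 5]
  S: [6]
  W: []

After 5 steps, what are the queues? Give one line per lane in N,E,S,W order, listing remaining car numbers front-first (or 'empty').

Step 1 [NS]: N:car1-GO,E:wait,S:car6-GO,W:wait | queues: N=0 E=4 S=0 W=0
Step 2 [NS]: N:empty,E:wait,S:empty,W:wait | queues: N=0 E=4 S=0 W=0
Step 3 [EW]: N:wait,E:car2-GO,S:wait,W:empty | queues: N=0 E=3 S=0 W=0
Step 4 [EW]: N:wait,E:car3-GO,S:wait,W:empty | queues: N=0 E=2 S=0 W=0
Step 5 [EW]: N:wait,E:car4-GO,S:wait,W:empty | queues: N=0 E=1 S=0 W=0

N: empty
E: 5
S: empty
W: empty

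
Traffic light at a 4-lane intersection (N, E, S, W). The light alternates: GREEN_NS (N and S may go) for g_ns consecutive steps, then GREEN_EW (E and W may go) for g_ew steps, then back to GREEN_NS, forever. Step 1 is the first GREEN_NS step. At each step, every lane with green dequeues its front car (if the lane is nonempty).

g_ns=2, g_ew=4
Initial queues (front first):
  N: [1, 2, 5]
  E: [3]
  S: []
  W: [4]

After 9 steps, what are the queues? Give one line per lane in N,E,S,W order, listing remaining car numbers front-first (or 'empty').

Step 1 [NS]: N:car1-GO,E:wait,S:empty,W:wait | queues: N=2 E=1 S=0 W=1
Step 2 [NS]: N:car2-GO,E:wait,S:empty,W:wait | queues: N=1 E=1 S=0 W=1
Step 3 [EW]: N:wait,E:car3-GO,S:wait,W:car4-GO | queues: N=1 E=0 S=0 W=0
Step 4 [EW]: N:wait,E:empty,S:wait,W:empty | queues: N=1 E=0 S=0 W=0
Step 5 [EW]: N:wait,E:empty,S:wait,W:empty | queues: N=1 E=0 S=0 W=0
Step 6 [EW]: N:wait,E:empty,S:wait,W:empty | queues: N=1 E=0 S=0 W=0
Step 7 [NS]: N:car5-GO,E:wait,S:empty,W:wait | queues: N=0 E=0 S=0 W=0

N: empty
E: empty
S: empty
W: empty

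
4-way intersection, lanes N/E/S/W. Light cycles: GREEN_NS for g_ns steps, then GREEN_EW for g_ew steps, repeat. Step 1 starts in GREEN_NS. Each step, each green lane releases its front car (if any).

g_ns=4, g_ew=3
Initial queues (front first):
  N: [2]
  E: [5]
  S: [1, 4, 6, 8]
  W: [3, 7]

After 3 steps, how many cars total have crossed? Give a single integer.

Answer: 4

Derivation:
Step 1 [NS]: N:car2-GO,E:wait,S:car1-GO,W:wait | queues: N=0 E=1 S=3 W=2
Step 2 [NS]: N:empty,E:wait,S:car4-GO,W:wait | queues: N=0 E=1 S=2 W=2
Step 3 [NS]: N:empty,E:wait,S:car6-GO,W:wait | queues: N=0 E=1 S=1 W=2
Cars crossed by step 3: 4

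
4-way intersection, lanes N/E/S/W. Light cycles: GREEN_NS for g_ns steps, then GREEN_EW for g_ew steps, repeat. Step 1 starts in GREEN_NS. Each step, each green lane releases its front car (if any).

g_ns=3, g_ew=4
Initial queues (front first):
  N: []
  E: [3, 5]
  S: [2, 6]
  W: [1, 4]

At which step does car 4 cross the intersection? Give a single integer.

Step 1 [NS]: N:empty,E:wait,S:car2-GO,W:wait | queues: N=0 E=2 S=1 W=2
Step 2 [NS]: N:empty,E:wait,S:car6-GO,W:wait | queues: N=0 E=2 S=0 W=2
Step 3 [NS]: N:empty,E:wait,S:empty,W:wait | queues: N=0 E=2 S=0 W=2
Step 4 [EW]: N:wait,E:car3-GO,S:wait,W:car1-GO | queues: N=0 E=1 S=0 W=1
Step 5 [EW]: N:wait,E:car5-GO,S:wait,W:car4-GO | queues: N=0 E=0 S=0 W=0
Car 4 crosses at step 5

5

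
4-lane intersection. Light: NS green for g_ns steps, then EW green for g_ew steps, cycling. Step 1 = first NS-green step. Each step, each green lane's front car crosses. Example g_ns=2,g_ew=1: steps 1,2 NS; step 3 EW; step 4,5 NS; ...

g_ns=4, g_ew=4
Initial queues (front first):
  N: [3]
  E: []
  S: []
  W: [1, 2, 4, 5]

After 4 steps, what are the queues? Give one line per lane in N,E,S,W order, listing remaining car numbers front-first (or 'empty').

Step 1 [NS]: N:car3-GO,E:wait,S:empty,W:wait | queues: N=0 E=0 S=0 W=4
Step 2 [NS]: N:empty,E:wait,S:empty,W:wait | queues: N=0 E=0 S=0 W=4
Step 3 [NS]: N:empty,E:wait,S:empty,W:wait | queues: N=0 E=0 S=0 W=4
Step 4 [NS]: N:empty,E:wait,S:empty,W:wait | queues: N=0 E=0 S=0 W=4

N: empty
E: empty
S: empty
W: 1 2 4 5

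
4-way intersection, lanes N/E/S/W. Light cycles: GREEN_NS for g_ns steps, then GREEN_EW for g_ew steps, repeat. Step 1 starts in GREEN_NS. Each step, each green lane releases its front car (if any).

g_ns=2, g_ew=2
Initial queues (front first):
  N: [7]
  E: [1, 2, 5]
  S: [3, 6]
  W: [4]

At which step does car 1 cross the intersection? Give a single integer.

Step 1 [NS]: N:car7-GO,E:wait,S:car3-GO,W:wait | queues: N=0 E=3 S=1 W=1
Step 2 [NS]: N:empty,E:wait,S:car6-GO,W:wait | queues: N=0 E=3 S=0 W=1
Step 3 [EW]: N:wait,E:car1-GO,S:wait,W:car4-GO | queues: N=0 E=2 S=0 W=0
Step 4 [EW]: N:wait,E:car2-GO,S:wait,W:empty | queues: N=0 E=1 S=0 W=0
Step 5 [NS]: N:empty,E:wait,S:empty,W:wait | queues: N=0 E=1 S=0 W=0
Step 6 [NS]: N:empty,E:wait,S:empty,W:wait | queues: N=0 E=1 S=0 W=0
Step 7 [EW]: N:wait,E:car5-GO,S:wait,W:empty | queues: N=0 E=0 S=0 W=0
Car 1 crosses at step 3

3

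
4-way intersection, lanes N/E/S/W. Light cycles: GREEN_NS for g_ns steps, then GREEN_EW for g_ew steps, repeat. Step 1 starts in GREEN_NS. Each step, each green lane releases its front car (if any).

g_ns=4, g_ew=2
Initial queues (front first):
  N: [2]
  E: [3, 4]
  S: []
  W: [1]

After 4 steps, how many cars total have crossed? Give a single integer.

Step 1 [NS]: N:car2-GO,E:wait,S:empty,W:wait | queues: N=0 E=2 S=0 W=1
Step 2 [NS]: N:empty,E:wait,S:empty,W:wait | queues: N=0 E=2 S=0 W=1
Step 3 [NS]: N:empty,E:wait,S:empty,W:wait | queues: N=0 E=2 S=0 W=1
Step 4 [NS]: N:empty,E:wait,S:empty,W:wait | queues: N=0 E=2 S=0 W=1
Cars crossed by step 4: 1

Answer: 1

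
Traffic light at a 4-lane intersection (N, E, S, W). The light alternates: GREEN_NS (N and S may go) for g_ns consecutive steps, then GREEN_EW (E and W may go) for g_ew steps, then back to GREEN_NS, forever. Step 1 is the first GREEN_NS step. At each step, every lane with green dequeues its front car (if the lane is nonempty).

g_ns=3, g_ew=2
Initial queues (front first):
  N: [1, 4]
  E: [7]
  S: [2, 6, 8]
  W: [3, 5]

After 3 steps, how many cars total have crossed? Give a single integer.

Answer: 5

Derivation:
Step 1 [NS]: N:car1-GO,E:wait,S:car2-GO,W:wait | queues: N=1 E=1 S=2 W=2
Step 2 [NS]: N:car4-GO,E:wait,S:car6-GO,W:wait | queues: N=0 E=1 S=1 W=2
Step 3 [NS]: N:empty,E:wait,S:car8-GO,W:wait | queues: N=0 E=1 S=0 W=2
Cars crossed by step 3: 5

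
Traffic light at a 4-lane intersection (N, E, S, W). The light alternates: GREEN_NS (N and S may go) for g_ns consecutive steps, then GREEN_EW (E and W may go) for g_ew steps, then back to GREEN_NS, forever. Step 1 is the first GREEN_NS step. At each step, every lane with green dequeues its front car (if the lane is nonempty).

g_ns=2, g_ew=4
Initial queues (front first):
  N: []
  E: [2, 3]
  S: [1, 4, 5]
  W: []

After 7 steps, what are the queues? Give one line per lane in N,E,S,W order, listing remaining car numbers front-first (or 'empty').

Step 1 [NS]: N:empty,E:wait,S:car1-GO,W:wait | queues: N=0 E=2 S=2 W=0
Step 2 [NS]: N:empty,E:wait,S:car4-GO,W:wait | queues: N=0 E=2 S=1 W=0
Step 3 [EW]: N:wait,E:car2-GO,S:wait,W:empty | queues: N=0 E=1 S=1 W=0
Step 4 [EW]: N:wait,E:car3-GO,S:wait,W:empty | queues: N=0 E=0 S=1 W=0
Step 5 [EW]: N:wait,E:empty,S:wait,W:empty | queues: N=0 E=0 S=1 W=0
Step 6 [EW]: N:wait,E:empty,S:wait,W:empty | queues: N=0 E=0 S=1 W=0
Step 7 [NS]: N:empty,E:wait,S:car5-GO,W:wait | queues: N=0 E=0 S=0 W=0

N: empty
E: empty
S: empty
W: empty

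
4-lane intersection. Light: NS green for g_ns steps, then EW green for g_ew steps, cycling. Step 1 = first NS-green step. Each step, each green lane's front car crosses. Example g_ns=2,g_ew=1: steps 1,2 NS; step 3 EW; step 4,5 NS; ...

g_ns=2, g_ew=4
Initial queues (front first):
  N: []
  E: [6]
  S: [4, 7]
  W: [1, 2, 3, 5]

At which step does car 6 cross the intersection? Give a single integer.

Step 1 [NS]: N:empty,E:wait,S:car4-GO,W:wait | queues: N=0 E=1 S=1 W=4
Step 2 [NS]: N:empty,E:wait,S:car7-GO,W:wait | queues: N=0 E=1 S=0 W=4
Step 3 [EW]: N:wait,E:car6-GO,S:wait,W:car1-GO | queues: N=0 E=0 S=0 W=3
Step 4 [EW]: N:wait,E:empty,S:wait,W:car2-GO | queues: N=0 E=0 S=0 W=2
Step 5 [EW]: N:wait,E:empty,S:wait,W:car3-GO | queues: N=0 E=0 S=0 W=1
Step 6 [EW]: N:wait,E:empty,S:wait,W:car5-GO | queues: N=0 E=0 S=0 W=0
Car 6 crosses at step 3

3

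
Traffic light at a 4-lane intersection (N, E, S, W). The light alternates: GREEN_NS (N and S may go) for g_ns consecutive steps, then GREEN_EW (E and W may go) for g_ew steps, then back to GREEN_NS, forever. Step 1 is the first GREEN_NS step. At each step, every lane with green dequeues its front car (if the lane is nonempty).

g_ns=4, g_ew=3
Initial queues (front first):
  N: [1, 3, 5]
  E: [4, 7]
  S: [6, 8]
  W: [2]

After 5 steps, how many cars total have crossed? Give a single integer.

Answer: 7

Derivation:
Step 1 [NS]: N:car1-GO,E:wait,S:car6-GO,W:wait | queues: N=2 E=2 S=1 W=1
Step 2 [NS]: N:car3-GO,E:wait,S:car8-GO,W:wait | queues: N=1 E=2 S=0 W=1
Step 3 [NS]: N:car5-GO,E:wait,S:empty,W:wait | queues: N=0 E=2 S=0 W=1
Step 4 [NS]: N:empty,E:wait,S:empty,W:wait | queues: N=0 E=2 S=0 W=1
Step 5 [EW]: N:wait,E:car4-GO,S:wait,W:car2-GO | queues: N=0 E=1 S=0 W=0
Cars crossed by step 5: 7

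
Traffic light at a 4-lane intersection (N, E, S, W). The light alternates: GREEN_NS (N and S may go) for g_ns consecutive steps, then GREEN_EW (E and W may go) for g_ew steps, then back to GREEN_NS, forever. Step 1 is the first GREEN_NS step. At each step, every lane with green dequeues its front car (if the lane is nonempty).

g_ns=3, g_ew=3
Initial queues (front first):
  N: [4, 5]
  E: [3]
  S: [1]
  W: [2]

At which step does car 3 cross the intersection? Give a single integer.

Step 1 [NS]: N:car4-GO,E:wait,S:car1-GO,W:wait | queues: N=1 E=1 S=0 W=1
Step 2 [NS]: N:car5-GO,E:wait,S:empty,W:wait | queues: N=0 E=1 S=0 W=1
Step 3 [NS]: N:empty,E:wait,S:empty,W:wait | queues: N=0 E=1 S=0 W=1
Step 4 [EW]: N:wait,E:car3-GO,S:wait,W:car2-GO | queues: N=0 E=0 S=0 W=0
Car 3 crosses at step 4

4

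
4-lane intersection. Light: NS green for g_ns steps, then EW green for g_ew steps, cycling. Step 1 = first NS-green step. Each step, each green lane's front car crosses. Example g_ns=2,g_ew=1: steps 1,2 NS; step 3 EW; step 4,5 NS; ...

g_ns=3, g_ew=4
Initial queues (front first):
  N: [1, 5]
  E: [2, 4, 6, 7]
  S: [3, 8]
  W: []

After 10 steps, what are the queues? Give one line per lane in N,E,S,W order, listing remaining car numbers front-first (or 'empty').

Step 1 [NS]: N:car1-GO,E:wait,S:car3-GO,W:wait | queues: N=1 E=4 S=1 W=0
Step 2 [NS]: N:car5-GO,E:wait,S:car8-GO,W:wait | queues: N=0 E=4 S=0 W=0
Step 3 [NS]: N:empty,E:wait,S:empty,W:wait | queues: N=0 E=4 S=0 W=0
Step 4 [EW]: N:wait,E:car2-GO,S:wait,W:empty | queues: N=0 E=3 S=0 W=0
Step 5 [EW]: N:wait,E:car4-GO,S:wait,W:empty | queues: N=0 E=2 S=0 W=0
Step 6 [EW]: N:wait,E:car6-GO,S:wait,W:empty | queues: N=0 E=1 S=0 W=0
Step 7 [EW]: N:wait,E:car7-GO,S:wait,W:empty | queues: N=0 E=0 S=0 W=0

N: empty
E: empty
S: empty
W: empty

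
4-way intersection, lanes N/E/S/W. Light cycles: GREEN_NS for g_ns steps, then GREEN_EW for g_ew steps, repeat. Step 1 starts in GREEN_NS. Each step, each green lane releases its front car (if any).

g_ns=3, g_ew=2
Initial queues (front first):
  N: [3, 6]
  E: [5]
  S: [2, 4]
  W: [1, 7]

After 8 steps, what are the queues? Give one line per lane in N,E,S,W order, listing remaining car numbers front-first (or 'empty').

Step 1 [NS]: N:car3-GO,E:wait,S:car2-GO,W:wait | queues: N=1 E=1 S=1 W=2
Step 2 [NS]: N:car6-GO,E:wait,S:car4-GO,W:wait | queues: N=0 E=1 S=0 W=2
Step 3 [NS]: N:empty,E:wait,S:empty,W:wait | queues: N=0 E=1 S=0 W=2
Step 4 [EW]: N:wait,E:car5-GO,S:wait,W:car1-GO | queues: N=0 E=0 S=0 W=1
Step 5 [EW]: N:wait,E:empty,S:wait,W:car7-GO | queues: N=0 E=0 S=0 W=0

N: empty
E: empty
S: empty
W: empty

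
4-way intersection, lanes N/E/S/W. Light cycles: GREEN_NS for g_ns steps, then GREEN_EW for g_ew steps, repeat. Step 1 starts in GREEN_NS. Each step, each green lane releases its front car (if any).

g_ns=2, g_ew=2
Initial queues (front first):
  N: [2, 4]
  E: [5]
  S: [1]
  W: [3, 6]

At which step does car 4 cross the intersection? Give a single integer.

Step 1 [NS]: N:car2-GO,E:wait,S:car1-GO,W:wait | queues: N=1 E=1 S=0 W=2
Step 2 [NS]: N:car4-GO,E:wait,S:empty,W:wait | queues: N=0 E=1 S=0 W=2
Step 3 [EW]: N:wait,E:car5-GO,S:wait,W:car3-GO | queues: N=0 E=0 S=0 W=1
Step 4 [EW]: N:wait,E:empty,S:wait,W:car6-GO | queues: N=0 E=0 S=0 W=0
Car 4 crosses at step 2

2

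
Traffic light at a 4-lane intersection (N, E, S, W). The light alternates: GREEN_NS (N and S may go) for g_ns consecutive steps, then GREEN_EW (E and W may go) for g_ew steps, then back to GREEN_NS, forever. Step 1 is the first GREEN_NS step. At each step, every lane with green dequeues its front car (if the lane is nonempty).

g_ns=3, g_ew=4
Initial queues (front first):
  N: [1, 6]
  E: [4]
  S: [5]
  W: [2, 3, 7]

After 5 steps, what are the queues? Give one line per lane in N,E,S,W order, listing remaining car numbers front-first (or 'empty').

Step 1 [NS]: N:car1-GO,E:wait,S:car5-GO,W:wait | queues: N=1 E=1 S=0 W=3
Step 2 [NS]: N:car6-GO,E:wait,S:empty,W:wait | queues: N=0 E=1 S=0 W=3
Step 3 [NS]: N:empty,E:wait,S:empty,W:wait | queues: N=0 E=1 S=0 W=3
Step 4 [EW]: N:wait,E:car4-GO,S:wait,W:car2-GO | queues: N=0 E=0 S=0 W=2
Step 5 [EW]: N:wait,E:empty,S:wait,W:car3-GO | queues: N=0 E=0 S=0 W=1

N: empty
E: empty
S: empty
W: 7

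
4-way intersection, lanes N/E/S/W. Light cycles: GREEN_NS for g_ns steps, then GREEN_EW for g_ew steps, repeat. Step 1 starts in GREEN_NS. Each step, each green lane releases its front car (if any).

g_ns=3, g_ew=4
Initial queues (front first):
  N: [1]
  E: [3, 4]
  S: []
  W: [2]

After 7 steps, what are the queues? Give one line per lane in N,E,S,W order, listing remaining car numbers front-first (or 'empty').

Step 1 [NS]: N:car1-GO,E:wait,S:empty,W:wait | queues: N=0 E=2 S=0 W=1
Step 2 [NS]: N:empty,E:wait,S:empty,W:wait | queues: N=0 E=2 S=0 W=1
Step 3 [NS]: N:empty,E:wait,S:empty,W:wait | queues: N=0 E=2 S=0 W=1
Step 4 [EW]: N:wait,E:car3-GO,S:wait,W:car2-GO | queues: N=0 E=1 S=0 W=0
Step 5 [EW]: N:wait,E:car4-GO,S:wait,W:empty | queues: N=0 E=0 S=0 W=0

N: empty
E: empty
S: empty
W: empty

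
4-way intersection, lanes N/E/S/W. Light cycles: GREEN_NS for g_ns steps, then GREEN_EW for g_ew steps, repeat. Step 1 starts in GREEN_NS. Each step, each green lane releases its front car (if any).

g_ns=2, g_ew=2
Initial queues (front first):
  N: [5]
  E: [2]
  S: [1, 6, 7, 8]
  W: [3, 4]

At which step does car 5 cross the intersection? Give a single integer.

Step 1 [NS]: N:car5-GO,E:wait,S:car1-GO,W:wait | queues: N=0 E=1 S=3 W=2
Step 2 [NS]: N:empty,E:wait,S:car6-GO,W:wait | queues: N=0 E=1 S=2 W=2
Step 3 [EW]: N:wait,E:car2-GO,S:wait,W:car3-GO | queues: N=0 E=0 S=2 W=1
Step 4 [EW]: N:wait,E:empty,S:wait,W:car4-GO | queues: N=0 E=0 S=2 W=0
Step 5 [NS]: N:empty,E:wait,S:car7-GO,W:wait | queues: N=0 E=0 S=1 W=0
Step 6 [NS]: N:empty,E:wait,S:car8-GO,W:wait | queues: N=0 E=0 S=0 W=0
Car 5 crosses at step 1

1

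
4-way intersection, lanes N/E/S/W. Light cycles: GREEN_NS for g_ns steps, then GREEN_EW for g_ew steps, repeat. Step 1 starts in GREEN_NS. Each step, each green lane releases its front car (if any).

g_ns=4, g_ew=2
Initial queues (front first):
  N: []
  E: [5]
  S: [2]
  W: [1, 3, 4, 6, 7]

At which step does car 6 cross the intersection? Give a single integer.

Step 1 [NS]: N:empty,E:wait,S:car2-GO,W:wait | queues: N=0 E=1 S=0 W=5
Step 2 [NS]: N:empty,E:wait,S:empty,W:wait | queues: N=0 E=1 S=0 W=5
Step 3 [NS]: N:empty,E:wait,S:empty,W:wait | queues: N=0 E=1 S=0 W=5
Step 4 [NS]: N:empty,E:wait,S:empty,W:wait | queues: N=0 E=1 S=0 W=5
Step 5 [EW]: N:wait,E:car5-GO,S:wait,W:car1-GO | queues: N=0 E=0 S=0 W=4
Step 6 [EW]: N:wait,E:empty,S:wait,W:car3-GO | queues: N=0 E=0 S=0 W=3
Step 7 [NS]: N:empty,E:wait,S:empty,W:wait | queues: N=0 E=0 S=0 W=3
Step 8 [NS]: N:empty,E:wait,S:empty,W:wait | queues: N=0 E=0 S=0 W=3
Step 9 [NS]: N:empty,E:wait,S:empty,W:wait | queues: N=0 E=0 S=0 W=3
Step 10 [NS]: N:empty,E:wait,S:empty,W:wait | queues: N=0 E=0 S=0 W=3
Step 11 [EW]: N:wait,E:empty,S:wait,W:car4-GO | queues: N=0 E=0 S=0 W=2
Step 12 [EW]: N:wait,E:empty,S:wait,W:car6-GO | queues: N=0 E=0 S=0 W=1
Step 13 [NS]: N:empty,E:wait,S:empty,W:wait | queues: N=0 E=0 S=0 W=1
Step 14 [NS]: N:empty,E:wait,S:empty,W:wait | queues: N=0 E=0 S=0 W=1
Step 15 [NS]: N:empty,E:wait,S:empty,W:wait | queues: N=0 E=0 S=0 W=1
Step 16 [NS]: N:empty,E:wait,S:empty,W:wait | queues: N=0 E=0 S=0 W=1
Step 17 [EW]: N:wait,E:empty,S:wait,W:car7-GO | queues: N=0 E=0 S=0 W=0
Car 6 crosses at step 12

12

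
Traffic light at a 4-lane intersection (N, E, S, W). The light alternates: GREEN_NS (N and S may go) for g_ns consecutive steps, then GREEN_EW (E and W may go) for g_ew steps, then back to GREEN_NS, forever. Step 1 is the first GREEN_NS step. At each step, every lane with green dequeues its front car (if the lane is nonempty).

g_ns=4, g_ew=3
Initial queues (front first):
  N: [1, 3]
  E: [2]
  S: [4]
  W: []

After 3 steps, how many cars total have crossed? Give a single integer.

Step 1 [NS]: N:car1-GO,E:wait,S:car4-GO,W:wait | queues: N=1 E=1 S=0 W=0
Step 2 [NS]: N:car3-GO,E:wait,S:empty,W:wait | queues: N=0 E=1 S=0 W=0
Step 3 [NS]: N:empty,E:wait,S:empty,W:wait | queues: N=0 E=1 S=0 W=0
Cars crossed by step 3: 3

Answer: 3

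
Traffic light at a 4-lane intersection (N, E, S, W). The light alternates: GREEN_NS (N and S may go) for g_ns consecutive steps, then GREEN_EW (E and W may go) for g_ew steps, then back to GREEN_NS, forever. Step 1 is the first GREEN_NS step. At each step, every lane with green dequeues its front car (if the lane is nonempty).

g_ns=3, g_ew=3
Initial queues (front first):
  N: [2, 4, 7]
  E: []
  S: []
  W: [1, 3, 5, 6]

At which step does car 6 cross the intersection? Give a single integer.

Step 1 [NS]: N:car2-GO,E:wait,S:empty,W:wait | queues: N=2 E=0 S=0 W=4
Step 2 [NS]: N:car4-GO,E:wait,S:empty,W:wait | queues: N=1 E=0 S=0 W=4
Step 3 [NS]: N:car7-GO,E:wait,S:empty,W:wait | queues: N=0 E=0 S=0 W=4
Step 4 [EW]: N:wait,E:empty,S:wait,W:car1-GO | queues: N=0 E=0 S=0 W=3
Step 5 [EW]: N:wait,E:empty,S:wait,W:car3-GO | queues: N=0 E=0 S=0 W=2
Step 6 [EW]: N:wait,E:empty,S:wait,W:car5-GO | queues: N=0 E=0 S=0 W=1
Step 7 [NS]: N:empty,E:wait,S:empty,W:wait | queues: N=0 E=0 S=0 W=1
Step 8 [NS]: N:empty,E:wait,S:empty,W:wait | queues: N=0 E=0 S=0 W=1
Step 9 [NS]: N:empty,E:wait,S:empty,W:wait | queues: N=0 E=0 S=0 W=1
Step 10 [EW]: N:wait,E:empty,S:wait,W:car6-GO | queues: N=0 E=0 S=0 W=0
Car 6 crosses at step 10

10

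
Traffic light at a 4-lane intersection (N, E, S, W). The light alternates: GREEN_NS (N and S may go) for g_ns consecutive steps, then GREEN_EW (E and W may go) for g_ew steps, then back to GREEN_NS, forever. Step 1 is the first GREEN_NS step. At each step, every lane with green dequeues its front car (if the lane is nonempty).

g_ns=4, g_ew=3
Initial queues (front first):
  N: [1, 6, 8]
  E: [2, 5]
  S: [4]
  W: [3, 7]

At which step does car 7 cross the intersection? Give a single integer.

Step 1 [NS]: N:car1-GO,E:wait,S:car4-GO,W:wait | queues: N=2 E=2 S=0 W=2
Step 2 [NS]: N:car6-GO,E:wait,S:empty,W:wait | queues: N=1 E=2 S=0 W=2
Step 3 [NS]: N:car8-GO,E:wait,S:empty,W:wait | queues: N=0 E=2 S=0 W=2
Step 4 [NS]: N:empty,E:wait,S:empty,W:wait | queues: N=0 E=2 S=0 W=2
Step 5 [EW]: N:wait,E:car2-GO,S:wait,W:car3-GO | queues: N=0 E=1 S=0 W=1
Step 6 [EW]: N:wait,E:car5-GO,S:wait,W:car7-GO | queues: N=0 E=0 S=0 W=0
Car 7 crosses at step 6

6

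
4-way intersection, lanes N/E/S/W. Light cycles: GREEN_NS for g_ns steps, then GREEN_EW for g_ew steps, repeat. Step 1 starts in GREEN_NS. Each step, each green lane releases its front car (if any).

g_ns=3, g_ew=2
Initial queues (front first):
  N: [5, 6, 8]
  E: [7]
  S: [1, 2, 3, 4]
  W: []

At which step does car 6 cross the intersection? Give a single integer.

Step 1 [NS]: N:car5-GO,E:wait,S:car1-GO,W:wait | queues: N=2 E=1 S=3 W=0
Step 2 [NS]: N:car6-GO,E:wait,S:car2-GO,W:wait | queues: N=1 E=1 S=2 W=0
Step 3 [NS]: N:car8-GO,E:wait,S:car3-GO,W:wait | queues: N=0 E=1 S=1 W=0
Step 4 [EW]: N:wait,E:car7-GO,S:wait,W:empty | queues: N=0 E=0 S=1 W=0
Step 5 [EW]: N:wait,E:empty,S:wait,W:empty | queues: N=0 E=0 S=1 W=0
Step 6 [NS]: N:empty,E:wait,S:car4-GO,W:wait | queues: N=0 E=0 S=0 W=0
Car 6 crosses at step 2

2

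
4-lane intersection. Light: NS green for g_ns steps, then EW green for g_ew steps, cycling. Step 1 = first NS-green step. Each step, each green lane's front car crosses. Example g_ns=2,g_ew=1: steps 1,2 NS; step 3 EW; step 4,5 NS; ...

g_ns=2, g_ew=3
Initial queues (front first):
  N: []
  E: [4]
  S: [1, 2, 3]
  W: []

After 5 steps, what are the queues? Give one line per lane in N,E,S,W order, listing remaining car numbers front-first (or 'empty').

Step 1 [NS]: N:empty,E:wait,S:car1-GO,W:wait | queues: N=0 E=1 S=2 W=0
Step 2 [NS]: N:empty,E:wait,S:car2-GO,W:wait | queues: N=0 E=1 S=1 W=0
Step 3 [EW]: N:wait,E:car4-GO,S:wait,W:empty | queues: N=0 E=0 S=1 W=0
Step 4 [EW]: N:wait,E:empty,S:wait,W:empty | queues: N=0 E=0 S=1 W=0
Step 5 [EW]: N:wait,E:empty,S:wait,W:empty | queues: N=0 E=0 S=1 W=0

N: empty
E: empty
S: 3
W: empty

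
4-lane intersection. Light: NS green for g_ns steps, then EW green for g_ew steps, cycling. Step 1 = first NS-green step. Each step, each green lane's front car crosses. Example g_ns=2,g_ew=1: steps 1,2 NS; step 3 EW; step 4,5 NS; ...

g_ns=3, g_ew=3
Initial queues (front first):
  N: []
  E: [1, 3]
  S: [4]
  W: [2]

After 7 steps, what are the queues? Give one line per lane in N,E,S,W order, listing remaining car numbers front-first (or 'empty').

Step 1 [NS]: N:empty,E:wait,S:car4-GO,W:wait | queues: N=0 E=2 S=0 W=1
Step 2 [NS]: N:empty,E:wait,S:empty,W:wait | queues: N=0 E=2 S=0 W=1
Step 3 [NS]: N:empty,E:wait,S:empty,W:wait | queues: N=0 E=2 S=0 W=1
Step 4 [EW]: N:wait,E:car1-GO,S:wait,W:car2-GO | queues: N=0 E=1 S=0 W=0
Step 5 [EW]: N:wait,E:car3-GO,S:wait,W:empty | queues: N=0 E=0 S=0 W=0

N: empty
E: empty
S: empty
W: empty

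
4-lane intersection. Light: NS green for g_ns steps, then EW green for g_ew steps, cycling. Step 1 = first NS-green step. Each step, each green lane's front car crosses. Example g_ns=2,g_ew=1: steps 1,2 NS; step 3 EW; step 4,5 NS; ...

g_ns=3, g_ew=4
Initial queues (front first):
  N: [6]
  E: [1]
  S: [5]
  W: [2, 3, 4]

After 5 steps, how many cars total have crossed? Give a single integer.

Answer: 5

Derivation:
Step 1 [NS]: N:car6-GO,E:wait,S:car5-GO,W:wait | queues: N=0 E=1 S=0 W=3
Step 2 [NS]: N:empty,E:wait,S:empty,W:wait | queues: N=0 E=1 S=0 W=3
Step 3 [NS]: N:empty,E:wait,S:empty,W:wait | queues: N=0 E=1 S=0 W=3
Step 4 [EW]: N:wait,E:car1-GO,S:wait,W:car2-GO | queues: N=0 E=0 S=0 W=2
Step 5 [EW]: N:wait,E:empty,S:wait,W:car3-GO | queues: N=0 E=0 S=0 W=1
Cars crossed by step 5: 5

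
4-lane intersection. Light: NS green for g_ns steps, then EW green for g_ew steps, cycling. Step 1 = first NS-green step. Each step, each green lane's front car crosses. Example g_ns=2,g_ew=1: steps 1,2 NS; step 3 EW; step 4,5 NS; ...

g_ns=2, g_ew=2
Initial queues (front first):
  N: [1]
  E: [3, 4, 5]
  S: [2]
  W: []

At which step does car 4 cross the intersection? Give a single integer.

Step 1 [NS]: N:car1-GO,E:wait,S:car2-GO,W:wait | queues: N=0 E=3 S=0 W=0
Step 2 [NS]: N:empty,E:wait,S:empty,W:wait | queues: N=0 E=3 S=0 W=0
Step 3 [EW]: N:wait,E:car3-GO,S:wait,W:empty | queues: N=0 E=2 S=0 W=0
Step 4 [EW]: N:wait,E:car4-GO,S:wait,W:empty | queues: N=0 E=1 S=0 W=0
Step 5 [NS]: N:empty,E:wait,S:empty,W:wait | queues: N=0 E=1 S=0 W=0
Step 6 [NS]: N:empty,E:wait,S:empty,W:wait | queues: N=0 E=1 S=0 W=0
Step 7 [EW]: N:wait,E:car5-GO,S:wait,W:empty | queues: N=0 E=0 S=0 W=0
Car 4 crosses at step 4

4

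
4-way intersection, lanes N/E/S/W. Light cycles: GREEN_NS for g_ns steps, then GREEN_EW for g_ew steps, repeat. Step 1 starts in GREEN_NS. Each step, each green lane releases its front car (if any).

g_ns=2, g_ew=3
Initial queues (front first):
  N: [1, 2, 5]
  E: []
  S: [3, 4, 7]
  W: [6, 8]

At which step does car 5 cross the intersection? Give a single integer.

Step 1 [NS]: N:car1-GO,E:wait,S:car3-GO,W:wait | queues: N=2 E=0 S=2 W=2
Step 2 [NS]: N:car2-GO,E:wait,S:car4-GO,W:wait | queues: N=1 E=0 S=1 W=2
Step 3 [EW]: N:wait,E:empty,S:wait,W:car6-GO | queues: N=1 E=0 S=1 W=1
Step 4 [EW]: N:wait,E:empty,S:wait,W:car8-GO | queues: N=1 E=0 S=1 W=0
Step 5 [EW]: N:wait,E:empty,S:wait,W:empty | queues: N=1 E=0 S=1 W=0
Step 6 [NS]: N:car5-GO,E:wait,S:car7-GO,W:wait | queues: N=0 E=0 S=0 W=0
Car 5 crosses at step 6

6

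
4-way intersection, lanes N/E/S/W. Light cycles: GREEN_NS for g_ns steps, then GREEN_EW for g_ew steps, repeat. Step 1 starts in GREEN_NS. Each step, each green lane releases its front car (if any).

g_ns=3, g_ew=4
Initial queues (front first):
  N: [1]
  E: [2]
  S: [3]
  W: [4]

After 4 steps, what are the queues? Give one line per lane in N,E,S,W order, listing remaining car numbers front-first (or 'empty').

Step 1 [NS]: N:car1-GO,E:wait,S:car3-GO,W:wait | queues: N=0 E=1 S=0 W=1
Step 2 [NS]: N:empty,E:wait,S:empty,W:wait | queues: N=0 E=1 S=0 W=1
Step 3 [NS]: N:empty,E:wait,S:empty,W:wait | queues: N=0 E=1 S=0 W=1
Step 4 [EW]: N:wait,E:car2-GO,S:wait,W:car4-GO | queues: N=0 E=0 S=0 W=0

N: empty
E: empty
S: empty
W: empty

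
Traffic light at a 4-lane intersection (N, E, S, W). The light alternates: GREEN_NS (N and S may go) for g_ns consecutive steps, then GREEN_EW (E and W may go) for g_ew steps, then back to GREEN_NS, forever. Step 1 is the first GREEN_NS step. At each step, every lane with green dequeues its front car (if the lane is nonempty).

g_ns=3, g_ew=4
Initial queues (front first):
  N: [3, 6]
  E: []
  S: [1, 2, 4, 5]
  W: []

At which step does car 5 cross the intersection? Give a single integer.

Step 1 [NS]: N:car3-GO,E:wait,S:car1-GO,W:wait | queues: N=1 E=0 S=3 W=0
Step 2 [NS]: N:car6-GO,E:wait,S:car2-GO,W:wait | queues: N=0 E=0 S=2 W=0
Step 3 [NS]: N:empty,E:wait,S:car4-GO,W:wait | queues: N=0 E=0 S=1 W=0
Step 4 [EW]: N:wait,E:empty,S:wait,W:empty | queues: N=0 E=0 S=1 W=0
Step 5 [EW]: N:wait,E:empty,S:wait,W:empty | queues: N=0 E=0 S=1 W=0
Step 6 [EW]: N:wait,E:empty,S:wait,W:empty | queues: N=0 E=0 S=1 W=0
Step 7 [EW]: N:wait,E:empty,S:wait,W:empty | queues: N=0 E=0 S=1 W=0
Step 8 [NS]: N:empty,E:wait,S:car5-GO,W:wait | queues: N=0 E=0 S=0 W=0
Car 5 crosses at step 8

8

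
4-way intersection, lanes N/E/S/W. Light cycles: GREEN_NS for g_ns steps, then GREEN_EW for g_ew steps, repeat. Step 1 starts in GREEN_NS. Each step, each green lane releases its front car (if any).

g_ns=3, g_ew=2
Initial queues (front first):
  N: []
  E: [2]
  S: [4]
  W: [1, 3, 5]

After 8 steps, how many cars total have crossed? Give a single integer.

Answer: 4

Derivation:
Step 1 [NS]: N:empty,E:wait,S:car4-GO,W:wait | queues: N=0 E=1 S=0 W=3
Step 2 [NS]: N:empty,E:wait,S:empty,W:wait | queues: N=0 E=1 S=0 W=3
Step 3 [NS]: N:empty,E:wait,S:empty,W:wait | queues: N=0 E=1 S=0 W=3
Step 4 [EW]: N:wait,E:car2-GO,S:wait,W:car1-GO | queues: N=0 E=0 S=0 W=2
Step 5 [EW]: N:wait,E:empty,S:wait,W:car3-GO | queues: N=0 E=0 S=0 W=1
Step 6 [NS]: N:empty,E:wait,S:empty,W:wait | queues: N=0 E=0 S=0 W=1
Step 7 [NS]: N:empty,E:wait,S:empty,W:wait | queues: N=0 E=0 S=0 W=1
Step 8 [NS]: N:empty,E:wait,S:empty,W:wait | queues: N=0 E=0 S=0 W=1
Cars crossed by step 8: 4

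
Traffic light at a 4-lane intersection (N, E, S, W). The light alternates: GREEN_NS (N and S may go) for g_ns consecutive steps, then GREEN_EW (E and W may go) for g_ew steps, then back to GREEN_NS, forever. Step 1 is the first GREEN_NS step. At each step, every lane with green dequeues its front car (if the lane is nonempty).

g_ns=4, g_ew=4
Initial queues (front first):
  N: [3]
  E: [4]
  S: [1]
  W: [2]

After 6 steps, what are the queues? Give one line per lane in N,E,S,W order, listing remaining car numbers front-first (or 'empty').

Step 1 [NS]: N:car3-GO,E:wait,S:car1-GO,W:wait | queues: N=0 E=1 S=0 W=1
Step 2 [NS]: N:empty,E:wait,S:empty,W:wait | queues: N=0 E=1 S=0 W=1
Step 3 [NS]: N:empty,E:wait,S:empty,W:wait | queues: N=0 E=1 S=0 W=1
Step 4 [NS]: N:empty,E:wait,S:empty,W:wait | queues: N=0 E=1 S=0 W=1
Step 5 [EW]: N:wait,E:car4-GO,S:wait,W:car2-GO | queues: N=0 E=0 S=0 W=0

N: empty
E: empty
S: empty
W: empty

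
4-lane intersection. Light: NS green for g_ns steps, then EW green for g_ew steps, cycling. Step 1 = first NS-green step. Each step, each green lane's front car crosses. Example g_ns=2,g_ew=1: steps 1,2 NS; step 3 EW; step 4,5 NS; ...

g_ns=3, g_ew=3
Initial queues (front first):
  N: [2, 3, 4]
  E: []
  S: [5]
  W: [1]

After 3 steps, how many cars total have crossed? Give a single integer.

Step 1 [NS]: N:car2-GO,E:wait,S:car5-GO,W:wait | queues: N=2 E=0 S=0 W=1
Step 2 [NS]: N:car3-GO,E:wait,S:empty,W:wait | queues: N=1 E=0 S=0 W=1
Step 3 [NS]: N:car4-GO,E:wait,S:empty,W:wait | queues: N=0 E=0 S=0 W=1
Cars crossed by step 3: 4

Answer: 4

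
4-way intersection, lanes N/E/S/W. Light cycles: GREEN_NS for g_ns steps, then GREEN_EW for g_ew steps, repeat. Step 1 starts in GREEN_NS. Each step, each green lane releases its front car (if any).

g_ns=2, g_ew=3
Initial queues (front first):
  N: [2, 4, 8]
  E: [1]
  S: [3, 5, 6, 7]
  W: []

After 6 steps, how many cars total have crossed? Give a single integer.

Answer: 7

Derivation:
Step 1 [NS]: N:car2-GO,E:wait,S:car3-GO,W:wait | queues: N=2 E=1 S=3 W=0
Step 2 [NS]: N:car4-GO,E:wait,S:car5-GO,W:wait | queues: N=1 E=1 S=2 W=0
Step 3 [EW]: N:wait,E:car1-GO,S:wait,W:empty | queues: N=1 E=0 S=2 W=0
Step 4 [EW]: N:wait,E:empty,S:wait,W:empty | queues: N=1 E=0 S=2 W=0
Step 5 [EW]: N:wait,E:empty,S:wait,W:empty | queues: N=1 E=0 S=2 W=0
Step 6 [NS]: N:car8-GO,E:wait,S:car6-GO,W:wait | queues: N=0 E=0 S=1 W=0
Cars crossed by step 6: 7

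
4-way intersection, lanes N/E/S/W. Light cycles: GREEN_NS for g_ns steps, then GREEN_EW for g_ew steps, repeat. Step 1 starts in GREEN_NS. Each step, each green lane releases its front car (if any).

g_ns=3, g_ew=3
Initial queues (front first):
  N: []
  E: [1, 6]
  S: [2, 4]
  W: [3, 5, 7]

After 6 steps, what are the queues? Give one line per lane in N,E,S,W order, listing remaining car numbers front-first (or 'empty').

Step 1 [NS]: N:empty,E:wait,S:car2-GO,W:wait | queues: N=0 E=2 S=1 W=3
Step 2 [NS]: N:empty,E:wait,S:car4-GO,W:wait | queues: N=0 E=2 S=0 W=3
Step 3 [NS]: N:empty,E:wait,S:empty,W:wait | queues: N=0 E=2 S=0 W=3
Step 4 [EW]: N:wait,E:car1-GO,S:wait,W:car3-GO | queues: N=0 E=1 S=0 W=2
Step 5 [EW]: N:wait,E:car6-GO,S:wait,W:car5-GO | queues: N=0 E=0 S=0 W=1
Step 6 [EW]: N:wait,E:empty,S:wait,W:car7-GO | queues: N=0 E=0 S=0 W=0

N: empty
E: empty
S: empty
W: empty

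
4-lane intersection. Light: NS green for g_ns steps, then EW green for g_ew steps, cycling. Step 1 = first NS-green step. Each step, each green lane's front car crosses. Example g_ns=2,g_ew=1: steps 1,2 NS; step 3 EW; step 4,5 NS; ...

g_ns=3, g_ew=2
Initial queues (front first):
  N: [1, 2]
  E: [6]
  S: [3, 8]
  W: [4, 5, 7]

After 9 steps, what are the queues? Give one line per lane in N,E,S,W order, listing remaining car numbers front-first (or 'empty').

Step 1 [NS]: N:car1-GO,E:wait,S:car3-GO,W:wait | queues: N=1 E=1 S=1 W=3
Step 2 [NS]: N:car2-GO,E:wait,S:car8-GO,W:wait | queues: N=0 E=1 S=0 W=3
Step 3 [NS]: N:empty,E:wait,S:empty,W:wait | queues: N=0 E=1 S=0 W=3
Step 4 [EW]: N:wait,E:car6-GO,S:wait,W:car4-GO | queues: N=0 E=0 S=0 W=2
Step 5 [EW]: N:wait,E:empty,S:wait,W:car5-GO | queues: N=0 E=0 S=0 W=1
Step 6 [NS]: N:empty,E:wait,S:empty,W:wait | queues: N=0 E=0 S=0 W=1
Step 7 [NS]: N:empty,E:wait,S:empty,W:wait | queues: N=0 E=0 S=0 W=1
Step 8 [NS]: N:empty,E:wait,S:empty,W:wait | queues: N=0 E=0 S=0 W=1
Step 9 [EW]: N:wait,E:empty,S:wait,W:car7-GO | queues: N=0 E=0 S=0 W=0

N: empty
E: empty
S: empty
W: empty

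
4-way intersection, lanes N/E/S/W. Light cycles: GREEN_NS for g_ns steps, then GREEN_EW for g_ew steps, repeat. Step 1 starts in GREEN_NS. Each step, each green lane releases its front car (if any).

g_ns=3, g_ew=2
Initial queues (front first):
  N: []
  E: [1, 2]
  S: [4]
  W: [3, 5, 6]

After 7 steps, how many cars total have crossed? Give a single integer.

Step 1 [NS]: N:empty,E:wait,S:car4-GO,W:wait | queues: N=0 E=2 S=0 W=3
Step 2 [NS]: N:empty,E:wait,S:empty,W:wait | queues: N=0 E=2 S=0 W=3
Step 3 [NS]: N:empty,E:wait,S:empty,W:wait | queues: N=0 E=2 S=0 W=3
Step 4 [EW]: N:wait,E:car1-GO,S:wait,W:car3-GO | queues: N=0 E=1 S=0 W=2
Step 5 [EW]: N:wait,E:car2-GO,S:wait,W:car5-GO | queues: N=0 E=0 S=0 W=1
Step 6 [NS]: N:empty,E:wait,S:empty,W:wait | queues: N=0 E=0 S=0 W=1
Step 7 [NS]: N:empty,E:wait,S:empty,W:wait | queues: N=0 E=0 S=0 W=1
Cars crossed by step 7: 5

Answer: 5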